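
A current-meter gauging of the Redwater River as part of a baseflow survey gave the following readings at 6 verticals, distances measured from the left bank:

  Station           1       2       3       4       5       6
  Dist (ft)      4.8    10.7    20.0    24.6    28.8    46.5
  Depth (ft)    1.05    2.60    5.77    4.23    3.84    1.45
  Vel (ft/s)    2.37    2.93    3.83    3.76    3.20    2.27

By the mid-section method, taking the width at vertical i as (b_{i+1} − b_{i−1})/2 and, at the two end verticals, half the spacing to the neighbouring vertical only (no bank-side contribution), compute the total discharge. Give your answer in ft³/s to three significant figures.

452 ft³/s

w_1 = (10.7 − 4.8)/2 = 2.95 ft; q_1 = 2.37 × 1.05 × 2.95 = 7.341 ft³/s
w_2 = (20.0 − 4.8)/2 = 7.6 ft; q_2 = 2.93 × 2.60 × 7.6 = 57.90 ft³/s
w_3 = (24.6 − 10.7)/2 = 6.95 ft; q_3 = 3.83 × 5.77 × 6.95 = 153.6 ft³/s
w_4 = (28.8 − 20.0)/2 = 4.4 ft; q_4 = 3.76 × 4.23 × 4.4 = 69.98 ft³/s
w_5 = (46.5 − 24.6)/2 = 10.95 ft; q_5 = 3.20 × 3.84 × 10.95 = 134.6 ft³/s
w_6 = (46.5 − 28.8)/2 = 8.85 ft; q_6 = 2.27 × 1.45 × 8.85 = 29.13 ft³/s
Q = Σ qᵢ = 452.5 ft³/s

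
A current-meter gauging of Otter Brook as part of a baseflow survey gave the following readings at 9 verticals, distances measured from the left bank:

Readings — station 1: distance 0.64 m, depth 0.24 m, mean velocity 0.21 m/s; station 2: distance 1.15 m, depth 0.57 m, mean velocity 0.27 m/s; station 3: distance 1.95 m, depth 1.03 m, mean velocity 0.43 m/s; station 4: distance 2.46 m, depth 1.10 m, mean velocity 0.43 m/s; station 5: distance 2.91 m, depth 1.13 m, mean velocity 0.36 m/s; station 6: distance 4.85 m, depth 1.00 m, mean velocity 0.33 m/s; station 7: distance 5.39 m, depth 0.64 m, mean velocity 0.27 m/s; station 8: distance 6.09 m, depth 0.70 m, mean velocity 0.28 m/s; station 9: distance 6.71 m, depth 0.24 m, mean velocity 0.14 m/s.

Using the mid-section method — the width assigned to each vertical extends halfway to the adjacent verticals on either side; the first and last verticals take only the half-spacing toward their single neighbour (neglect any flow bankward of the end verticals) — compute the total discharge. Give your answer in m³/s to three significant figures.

1.77 m³/s

w_1 = (1.15 − 0.64)/2 = 0.255 m; q_1 = 0.21 × 0.24 × 0.255 = 0.01285 m³/s
w_2 = (1.95 − 0.64)/2 = 0.655 m; q_2 = 0.27 × 0.57 × 0.655 = 0.1008 m³/s
w_3 = (2.46 − 1.15)/2 = 0.655 m; q_3 = 0.43 × 1.03 × 0.655 = 0.2901 m³/s
w_4 = (2.91 − 1.95)/2 = 0.48 m; q_4 = 0.43 × 1.10 × 0.48 = 0.2270 m³/s
w_5 = (4.85 − 2.46)/2 = 1.195 m; q_5 = 0.36 × 1.13 × 1.195 = 0.4861 m³/s
w_6 = (5.39 − 2.91)/2 = 1.24 m; q_6 = 0.33 × 1.00 × 1.24 = 0.4092 m³/s
w_7 = (6.09 − 4.85)/2 = 0.62 m; q_7 = 0.27 × 0.64 × 0.62 = 0.1071 m³/s
w_8 = (6.71 − 5.39)/2 = 0.66 m; q_8 = 0.28 × 0.70 × 0.66 = 0.1294 m³/s
w_9 = (6.71 − 6.09)/2 = 0.31 m; q_9 = 0.14 × 0.24 × 0.31 = 0.01042 m³/s
Q = Σ qᵢ = 1.773 m³/s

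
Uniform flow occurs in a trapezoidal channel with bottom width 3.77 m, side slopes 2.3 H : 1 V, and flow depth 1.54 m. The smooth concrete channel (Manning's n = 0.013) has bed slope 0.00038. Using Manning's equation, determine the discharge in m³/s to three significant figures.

A = (b + z·y)·y = (3.77 + 2.3×1.54)×1.54 = 11.26 m²
P = b + 2y√(1+z²) = 3.77 + 2×1.54×√(1+2.3²) = 11.49 m
R = A/P = 11.26/11.49 = 0.9796 m
Q = (1/n)·A·R^(2/3)·S^(1/2) = (1/0.013) × 11.26 × 0.9796^(2/3) × 0.00038^(1/2) = 16.66 m³/s

16.7 m³/s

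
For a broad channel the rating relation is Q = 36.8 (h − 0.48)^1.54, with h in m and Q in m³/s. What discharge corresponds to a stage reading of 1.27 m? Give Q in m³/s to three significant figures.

25.6 m³/s

Q = 36.8 × (1.27 − 0.48)^1.54 = 36.8 × 0.79^1.54 = 25.60 m³/s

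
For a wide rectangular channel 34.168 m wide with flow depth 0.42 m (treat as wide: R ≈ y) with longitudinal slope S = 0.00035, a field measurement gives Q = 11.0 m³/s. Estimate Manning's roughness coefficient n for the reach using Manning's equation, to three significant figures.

A = b·y = 34.168 × 0.42 = 14.35 m²
Wide channel: R ≈ y = 0.42 m
n = (1/Q)·A·R^(2/3)·S^(1/2) = (1/11.0) × 14.35 × 0.5608 × 0.01871 = 0.01369

0.0137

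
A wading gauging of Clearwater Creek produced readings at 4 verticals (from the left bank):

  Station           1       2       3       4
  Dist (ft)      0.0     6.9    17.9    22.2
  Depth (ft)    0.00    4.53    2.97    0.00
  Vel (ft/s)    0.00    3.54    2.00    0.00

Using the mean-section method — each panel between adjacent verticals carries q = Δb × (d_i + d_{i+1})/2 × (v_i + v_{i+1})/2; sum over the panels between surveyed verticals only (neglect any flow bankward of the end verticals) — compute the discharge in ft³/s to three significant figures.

148 ft³/s

Panel 1-2: Δb = 6.9 ft, d̄ = (0.00+4.53)/2 = 2.265, v̄ = (0.00+3.54)/2 = 1.77 → q = 6.9×2.265×1.77 = 27.66 ft³/s
Panel 2-3: Δb = 11 ft, d̄ = (4.53+2.97)/2 = 3.75, v̄ = (3.54+2.00)/2 = 2.77 → q = 11×3.75×2.77 = 114.3 ft³/s
Panel 3-4: Δb = 4.3 ft, d̄ = (2.97+0.00)/2 = 1.485, v̄ = (2.00+0.00)/2 = 1 → q = 4.3×1.485×1 = 6.386 ft³/s
Q = Σ q = 148.3 ft³/s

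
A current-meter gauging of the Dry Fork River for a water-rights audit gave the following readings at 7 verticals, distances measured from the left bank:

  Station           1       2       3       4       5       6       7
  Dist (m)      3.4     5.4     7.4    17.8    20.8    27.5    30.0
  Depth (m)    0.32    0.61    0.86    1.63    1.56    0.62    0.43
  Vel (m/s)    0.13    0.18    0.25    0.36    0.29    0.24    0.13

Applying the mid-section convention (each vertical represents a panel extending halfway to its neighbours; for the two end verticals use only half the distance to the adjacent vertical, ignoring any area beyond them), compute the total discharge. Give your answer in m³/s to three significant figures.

w_1 = (5.4 − 3.4)/2 = 1 m; q_1 = 0.13 × 0.32 × 1 = 0.04160 m³/s
w_2 = (7.4 − 3.4)/2 = 2 m; q_2 = 0.18 × 0.61 × 2 = 0.2196 m³/s
w_3 = (17.8 − 5.4)/2 = 6.2 m; q_3 = 0.25 × 0.86 × 6.2 = 1.333 m³/s
w_4 = (20.8 − 7.4)/2 = 6.7 m; q_4 = 0.36 × 1.63 × 6.7 = 3.932 m³/s
w_5 = (27.5 − 17.8)/2 = 4.85 m; q_5 = 0.29 × 1.56 × 4.85 = 2.194 m³/s
w_6 = (30.0 − 20.8)/2 = 4.6 m; q_6 = 0.24 × 0.62 × 4.6 = 0.6845 m³/s
w_7 = (30.0 − 27.5)/2 = 1.25 m; q_7 = 0.13 × 0.43 × 1.25 = 0.06988 m³/s
Q = Σ qᵢ = 8.474 m³/s

8.47 m³/s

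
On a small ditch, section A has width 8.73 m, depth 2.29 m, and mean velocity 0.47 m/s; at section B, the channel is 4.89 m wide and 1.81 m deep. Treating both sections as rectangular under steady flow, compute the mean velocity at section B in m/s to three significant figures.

1.06 m/s

Q = A₁V₁ = (8.73×2.29) × 0.47 = 9.396 m³/s
A₂ = 4.89 × 1.81 = 8.851 m²
V₂ = Q/A₂ = 9.396/8.851 = 1.062 m/s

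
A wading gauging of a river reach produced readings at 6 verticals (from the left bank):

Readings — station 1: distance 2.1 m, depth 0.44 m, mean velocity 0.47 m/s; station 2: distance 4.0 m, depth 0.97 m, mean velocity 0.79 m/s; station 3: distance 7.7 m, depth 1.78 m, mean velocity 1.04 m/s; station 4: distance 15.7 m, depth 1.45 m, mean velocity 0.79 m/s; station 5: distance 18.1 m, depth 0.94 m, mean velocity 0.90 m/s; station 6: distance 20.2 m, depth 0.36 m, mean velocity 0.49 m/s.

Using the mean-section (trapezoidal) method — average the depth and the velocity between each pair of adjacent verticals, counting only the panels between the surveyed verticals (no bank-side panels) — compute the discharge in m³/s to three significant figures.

20.7 m³/s

Panel 1-2: Δb = 1.9 m, d̄ = (0.44+0.97)/2 = 0.705, v̄ = (0.47+0.79)/2 = 0.63 → q = 1.9×0.705×0.63 = 0.8439 m³/s
Panel 2-3: Δb = 3.7 m, d̄ = (0.97+1.78)/2 = 1.375, v̄ = (0.79+1.04)/2 = 0.915 → q = 3.7×1.375×0.915 = 4.655 m³/s
Panel 3-4: Δb = 8 m, d̄ = (1.78+1.45)/2 = 1.615, v̄ = (1.04+0.79)/2 = 0.915 → q = 8×1.615×0.915 = 11.82 m³/s
Panel 4-5: Δb = 2.4 m, d̄ = (1.45+0.94)/2 = 1.195, v̄ = (0.79+0.90)/2 = 0.845 → q = 2.4×1.195×0.845 = 2.423 m³/s
Panel 5-6: Δb = 2.1 m, d̄ = (0.94+0.36)/2 = 0.65, v̄ = (0.90+0.49)/2 = 0.695 → q = 2.1×0.65×0.695 = 0.9487 m³/s
Q = Σ q = 20.69 m³/s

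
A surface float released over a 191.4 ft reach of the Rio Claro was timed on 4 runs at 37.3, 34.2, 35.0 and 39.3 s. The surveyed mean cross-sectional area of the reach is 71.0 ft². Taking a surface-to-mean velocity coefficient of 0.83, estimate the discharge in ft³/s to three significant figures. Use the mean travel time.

309 ft³/s

t̄ = (37.3 + 34.2 + 35.0 + 39.3) / 4 = 36.45 s
v_surface = L / t̄ = 191.4 / 36.45 = 5.251 ft/s
v_mean = 0.83 × 5.251 = 4.358 ft/s
Q = A × v_mean = 71.0 × 4.358 = 309.4 ft³/s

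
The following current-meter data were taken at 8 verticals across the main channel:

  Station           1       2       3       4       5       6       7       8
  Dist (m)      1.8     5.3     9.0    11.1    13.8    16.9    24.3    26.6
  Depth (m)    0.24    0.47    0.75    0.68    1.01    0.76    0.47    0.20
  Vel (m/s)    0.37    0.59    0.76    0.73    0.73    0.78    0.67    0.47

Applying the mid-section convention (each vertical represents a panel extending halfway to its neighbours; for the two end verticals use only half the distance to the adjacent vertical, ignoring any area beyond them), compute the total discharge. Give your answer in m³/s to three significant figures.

w_1 = (5.3 − 1.8)/2 = 1.75 m; q_1 = 0.37 × 0.24 × 1.75 = 0.1554 m³/s
w_2 = (9.0 − 1.8)/2 = 3.6 m; q_2 = 0.59 × 0.47 × 3.6 = 0.9983 m³/s
w_3 = (11.1 − 5.3)/2 = 2.9 m; q_3 = 0.76 × 0.75 × 2.9 = 1.653 m³/s
w_4 = (13.8 − 9.0)/2 = 2.4 m; q_4 = 0.73 × 0.68 × 2.4 = 1.191 m³/s
w_5 = (16.9 − 11.1)/2 = 2.9 m; q_5 = 0.73 × 1.01 × 2.9 = 2.138 m³/s
w_6 = (24.3 − 13.8)/2 = 5.25 m; q_6 = 0.78 × 0.76 × 5.25 = 3.112 m³/s
w_7 = (26.6 − 16.9)/2 = 4.85 m; q_7 = 0.67 × 0.47 × 4.85 = 1.527 m³/s
w_8 = (26.6 − 24.3)/2 = 1.15 m; q_8 = 0.47 × 0.20 × 1.15 = 0.1081 m³/s
Q = Σ qᵢ = 10.88 m³/s

10.9 m³/s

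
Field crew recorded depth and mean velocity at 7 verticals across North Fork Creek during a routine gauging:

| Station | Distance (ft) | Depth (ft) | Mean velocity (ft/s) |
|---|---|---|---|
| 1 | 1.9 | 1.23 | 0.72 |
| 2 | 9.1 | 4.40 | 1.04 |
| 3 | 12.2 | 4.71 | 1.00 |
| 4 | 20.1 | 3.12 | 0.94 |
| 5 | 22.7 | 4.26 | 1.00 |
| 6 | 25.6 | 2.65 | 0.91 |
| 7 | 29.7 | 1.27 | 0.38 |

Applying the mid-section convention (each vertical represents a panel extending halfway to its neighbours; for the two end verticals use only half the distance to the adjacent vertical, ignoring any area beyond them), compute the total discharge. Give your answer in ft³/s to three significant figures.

89.2 ft³/s

w_1 = (9.1 − 1.9)/2 = 3.6 ft; q_1 = 0.72 × 1.23 × 3.6 = 3.188 ft³/s
w_2 = (12.2 − 1.9)/2 = 5.15 ft; q_2 = 1.04 × 4.40 × 5.15 = 23.57 ft³/s
w_3 = (20.1 − 9.1)/2 = 5.5 ft; q_3 = 1.00 × 4.71 × 5.5 = 25.91 ft³/s
w_4 = (22.7 − 12.2)/2 = 5.25 ft; q_4 = 0.94 × 3.12 × 5.25 = 15.40 ft³/s
w_5 = (25.6 − 20.1)/2 = 2.75 ft; q_5 = 1.00 × 4.26 × 2.75 = 11.72 ft³/s
w_6 = (29.7 − 22.7)/2 = 3.5 ft; q_6 = 0.91 × 2.65 × 3.5 = 8.440 ft³/s
w_7 = (29.7 − 25.6)/2 = 2.05 ft; q_7 = 0.38 × 1.27 × 2.05 = 0.9893 ft³/s
Q = Σ qᵢ = 89.20 ft³/s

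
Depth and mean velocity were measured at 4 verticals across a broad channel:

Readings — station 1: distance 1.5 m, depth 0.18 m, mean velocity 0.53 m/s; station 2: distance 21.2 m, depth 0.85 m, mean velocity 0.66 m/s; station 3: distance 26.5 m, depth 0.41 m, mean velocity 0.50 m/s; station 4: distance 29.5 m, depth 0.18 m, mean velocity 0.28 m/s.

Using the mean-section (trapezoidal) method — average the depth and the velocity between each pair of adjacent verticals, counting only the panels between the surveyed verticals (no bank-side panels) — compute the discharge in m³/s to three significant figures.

8.32 m³/s

Panel 1-2: Δb = 19.7 m, d̄ = (0.18+0.85)/2 = 0.515, v̄ = (0.53+0.66)/2 = 0.595 → q = 19.7×0.515×0.595 = 6.037 m³/s
Panel 2-3: Δb = 5.3 m, d̄ = (0.85+0.41)/2 = 0.63, v̄ = (0.66+0.50)/2 = 0.58 → q = 5.3×0.63×0.58 = 1.937 m³/s
Panel 3-4: Δb = 3 m, d̄ = (0.41+0.18)/2 = 0.295, v̄ = (0.50+0.28)/2 = 0.39 → q = 3×0.295×0.39 = 0.3452 m³/s
Q = Σ q = 8.318 m³/s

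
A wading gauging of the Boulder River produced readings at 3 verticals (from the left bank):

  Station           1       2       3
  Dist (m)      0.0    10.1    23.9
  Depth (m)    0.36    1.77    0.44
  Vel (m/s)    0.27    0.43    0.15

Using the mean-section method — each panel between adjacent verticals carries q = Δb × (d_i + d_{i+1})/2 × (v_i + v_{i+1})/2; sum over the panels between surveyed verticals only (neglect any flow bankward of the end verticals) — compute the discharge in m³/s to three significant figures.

Panel 1-2: Δb = 10.1 m, d̄ = (0.36+1.77)/2 = 1.065, v̄ = (0.27+0.43)/2 = 0.35 → q = 10.1×1.065×0.35 = 3.765 m³/s
Panel 2-3: Δb = 13.8 m, d̄ = (1.77+0.44)/2 = 1.105, v̄ = (0.43+0.15)/2 = 0.29 → q = 13.8×1.105×0.29 = 4.422 m³/s
Q = Σ q = 8.187 m³/s

8.19 m³/s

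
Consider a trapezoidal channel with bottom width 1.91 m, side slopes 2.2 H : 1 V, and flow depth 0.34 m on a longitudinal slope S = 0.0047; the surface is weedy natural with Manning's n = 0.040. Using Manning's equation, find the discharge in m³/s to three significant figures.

0.622 m³/s

A = (b + z·y)·y = (1.91 + 2.2×0.34)×0.34 = 0.9037 m²
P = b + 2y√(1+z²) = 1.91 + 2×0.34×√(1+2.2²) = 3.553 m
R = A/P = 0.9037/3.553 = 0.2543 m
Q = (1/n)·A·R^(2/3)·S^(1/2) = (1/0.040) × 0.9037 × 0.2543^(2/3) × 0.0047^(1/2) = 0.6218 m³/s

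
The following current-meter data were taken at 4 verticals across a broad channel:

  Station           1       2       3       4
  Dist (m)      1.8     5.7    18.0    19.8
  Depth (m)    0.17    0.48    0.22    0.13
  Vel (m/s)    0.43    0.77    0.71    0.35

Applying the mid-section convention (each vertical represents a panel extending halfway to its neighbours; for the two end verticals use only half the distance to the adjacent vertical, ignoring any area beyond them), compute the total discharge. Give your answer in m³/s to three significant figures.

4.28 m³/s

w_1 = (5.7 − 1.8)/2 = 1.95 m; q_1 = 0.43 × 0.17 × 1.95 = 0.1425 m³/s
w_2 = (18.0 − 1.8)/2 = 8.1 m; q_2 = 0.77 × 0.48 × 8.1 = 2.994 m³/s
w_3 = (19.8 − 5.7)/2 = 7.05 m; q_3 = 0.71 × 0.22 × 7.05 = 1.101 m³/s
w_4 = (19.8 − 18.0)/2 = 0.9 m; q_4 = 0.35 × 0.13 × 0.9 = 0.04095 m³/s
Q = Σ qᵢ = 4.278 m³/s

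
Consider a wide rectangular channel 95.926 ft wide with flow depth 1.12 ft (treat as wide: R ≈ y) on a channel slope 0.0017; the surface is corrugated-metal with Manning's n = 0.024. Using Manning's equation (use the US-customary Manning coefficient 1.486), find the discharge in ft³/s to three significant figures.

A = b·y = 95.926 × 1.12 = 107.4 ft²
Wide channel: R ≈ y = 1.12 ft
Q = (1.486/n)·A·R^(2/3)·S^(1/2) = (1.486/0.024) × 107.4 × 1.120^(2/3) × 0.0017^(1/2) = 295.8 ft³/s

296 ft³/s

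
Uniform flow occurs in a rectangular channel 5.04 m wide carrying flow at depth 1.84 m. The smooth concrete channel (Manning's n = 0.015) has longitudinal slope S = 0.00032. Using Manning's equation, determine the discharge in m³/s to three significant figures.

11.5 m³/s

A = b·y = 5.04 × 1.84 = 9.274 m²
P = b + 2y = 5.04 + 2×1.84 = 8.720 m
R = A/P = 9.274/8.720 = 1.063 m
Q = (1/n)·A·R^(2/3)·S^(1/2) = (1/0.015) × 9.274 × 1.063^(2/3) × 0.00032^(1/2) = 11.52 m³/s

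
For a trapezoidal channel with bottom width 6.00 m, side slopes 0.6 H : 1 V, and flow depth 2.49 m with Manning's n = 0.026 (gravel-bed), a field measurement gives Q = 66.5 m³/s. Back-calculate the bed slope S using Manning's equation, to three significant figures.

A = (b + z·y)·y = (6.00 + 0.6×2.49)×2.49 = 18.66 m²
P = b + 2y√(1+z²) = 6.00 + 2×2.49×√(1+0.6²) = 11.81 m
R = A/P = 18.66/11.81 = 1.580 m
S = (Q·n / (1·A·R^(2/3)))² = (66.5×0.026 / (1×18.66×1.357))² = 0.004664

0.00466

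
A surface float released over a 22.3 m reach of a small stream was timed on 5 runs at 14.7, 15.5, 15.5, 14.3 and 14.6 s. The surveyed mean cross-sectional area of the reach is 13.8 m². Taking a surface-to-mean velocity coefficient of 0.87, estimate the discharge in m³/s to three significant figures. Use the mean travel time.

t̄ = (14.7 + 15.5 + 15.5 + 14.3 + 14.6) / 5 = 14.92 s
v_surface = L / t̄ = 22.3 / 14.92 = 1.495 m/s
v_mean = 0.87 × 1.495 = 1.300 m/s
Q = A × v_mean = 13.8 × 1.300 = 17.94 m³/s

17.9 m³/s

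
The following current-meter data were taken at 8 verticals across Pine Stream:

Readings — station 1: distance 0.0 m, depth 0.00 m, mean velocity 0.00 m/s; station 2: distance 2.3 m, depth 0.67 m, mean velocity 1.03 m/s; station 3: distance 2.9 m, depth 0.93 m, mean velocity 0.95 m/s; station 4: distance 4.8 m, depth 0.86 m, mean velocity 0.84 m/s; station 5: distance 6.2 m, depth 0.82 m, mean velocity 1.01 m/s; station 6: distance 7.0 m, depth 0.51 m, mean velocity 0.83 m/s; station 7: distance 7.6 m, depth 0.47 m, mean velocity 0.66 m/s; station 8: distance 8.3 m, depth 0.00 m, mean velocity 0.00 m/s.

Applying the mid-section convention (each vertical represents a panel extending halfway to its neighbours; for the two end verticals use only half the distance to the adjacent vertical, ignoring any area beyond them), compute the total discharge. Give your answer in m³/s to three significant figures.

4.71 m³/s

w_2 = (2.9 − 0.0)/2 = 1.45 m; q_2 = 1.03 × 0.67 × 1.45 = 1.001 m³/s
w_3 = (4.8 − 2.3)/2 = 1.25 m; q_3 = 0.95 × 0.93 × 1.25 = 1.104 m³/s
w_4 = (6.2 − 2.9)/2 = 1.65 m; q_4 = 0.84 × 0.86 × 1.65 = 1.192 m³/s
w_5 = (7.0 − 4.8)/2 = 1.1 m; q_5 = 1.01 × 0.82 × 1.1 = 0.9110 m³/s
w_6 = (7.6 − 6.2)/2 = 0.7 m; q_6 = 0.83 × 0.51 × 0.7 = 0.2963 m³/s
w_7 = (8.3 − 7.0)/2 = 0.65 m; q_7 = 0.66 × 0.47 × 0.65 = 0.2016 m³/s
Stations 1, 8 contribute zero (depth or velocity is 0).
Q = Σ qᵢ = 4.706 m³/s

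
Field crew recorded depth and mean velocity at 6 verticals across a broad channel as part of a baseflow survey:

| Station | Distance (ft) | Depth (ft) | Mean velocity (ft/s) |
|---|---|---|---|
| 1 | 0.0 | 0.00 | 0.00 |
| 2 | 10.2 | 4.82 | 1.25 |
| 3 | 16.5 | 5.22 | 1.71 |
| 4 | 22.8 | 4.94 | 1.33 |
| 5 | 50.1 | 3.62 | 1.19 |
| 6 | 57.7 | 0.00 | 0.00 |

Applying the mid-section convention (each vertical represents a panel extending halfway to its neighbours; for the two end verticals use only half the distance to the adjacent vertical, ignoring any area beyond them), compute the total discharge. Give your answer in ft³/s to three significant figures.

w_2 = (16.5 − 0.0)/2 = 8.25 ft; q_2 = 1.25 × 4.82 × 8.25 = 49.71 ft³/s
w_3 = (22.8 − 10.2)/2 = 6.3 ft; q_3 = 1.71 × 5.22 × 6.3 = 56.24 ft³/s
w_4 = (50.1 − 16.5)/2 = 16.8 ft; q_4 = 1.33 × 4.94 × 16.8 = 110.4 ft³/s
w_5 = (57.7 − 22.8)/2 = 17.45 ft; q_5 = 1.19 × 3.62 × 17.45 = 75.17 ft³/s
Stations 1, 6 contribute zero (depth or velocity is 0).
Q = Σ qᵢ = 291.5 ft³/s

291 ft³/s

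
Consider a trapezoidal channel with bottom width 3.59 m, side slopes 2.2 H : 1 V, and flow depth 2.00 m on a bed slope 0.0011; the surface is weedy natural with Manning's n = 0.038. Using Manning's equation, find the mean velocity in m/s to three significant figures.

A = (b + z·y)·y = (3.59 + 2.2×2.00)×2.00 = 15.98 m²
P = b + 2y√(1+z²) = 3.59 + 2×2.00×√(1+2.2²) = 13.26 m
R = A/P = 15.98/13.26 = 1.205 m
Q = (1/n)·A·R^(2/3)·S^(1/2) = (1/0.038) × 15.98 × 1.205^(2/3) × 0.0011^(1/2) = 15.80 m³/s
V = Q/A = 15.80/15.98 = 0.9886 m/s

0.989 m/s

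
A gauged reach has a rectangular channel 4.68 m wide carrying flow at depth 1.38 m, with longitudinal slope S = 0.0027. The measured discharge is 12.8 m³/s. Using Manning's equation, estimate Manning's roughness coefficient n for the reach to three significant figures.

A = b·y = 4.68 × 1.38 = 6.458 m²
P = b + 2y = 4.68 + 2×1.38 = 7.440 m
R = A/P = 6.458/7.440 = 0.8681 m
n = (1/Q)·A·R^(2/3)·S^(1/2) = (1/12.8) × 6.458 × 0.9100 × 0.05196 = 0.02386

0.0239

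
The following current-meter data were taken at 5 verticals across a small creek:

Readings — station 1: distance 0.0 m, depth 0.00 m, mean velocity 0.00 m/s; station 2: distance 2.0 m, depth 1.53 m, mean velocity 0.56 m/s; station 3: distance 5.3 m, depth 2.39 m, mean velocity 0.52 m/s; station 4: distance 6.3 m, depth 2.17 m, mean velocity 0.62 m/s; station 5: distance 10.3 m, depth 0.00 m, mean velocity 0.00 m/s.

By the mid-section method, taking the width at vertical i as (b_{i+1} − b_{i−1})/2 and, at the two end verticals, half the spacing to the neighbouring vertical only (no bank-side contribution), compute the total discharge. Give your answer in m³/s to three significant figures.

8.31 m³/s

w_2 = (5.3 − 0.0)/2 = 2.65 m; q_2 = 0.56 × 1.53 × 2.65 = 2.271 m³/s
w_3 = (6.3 − 2.0)/2 = 2.15 m; q_3 = 0.52 × 2.39 × 2.15 = 2.672 m³/s
w_4 = (10.3 − 5.3)/2 = 2.5 m; q_4 = 0.62 × 2.17 × 2.5 = 3.364 m³/s
Stations 1, 5 contribute zero (depth or velocity is 0).
Q = Σ qᵢ = 8.306 m³/s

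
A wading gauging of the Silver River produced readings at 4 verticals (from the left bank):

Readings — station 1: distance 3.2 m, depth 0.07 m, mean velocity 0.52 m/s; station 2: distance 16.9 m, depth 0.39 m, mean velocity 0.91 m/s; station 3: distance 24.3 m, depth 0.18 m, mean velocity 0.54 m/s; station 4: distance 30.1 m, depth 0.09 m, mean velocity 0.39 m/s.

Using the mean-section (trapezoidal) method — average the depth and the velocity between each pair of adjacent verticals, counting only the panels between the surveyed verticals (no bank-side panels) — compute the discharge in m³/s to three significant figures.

4.15 m³/s

Panel 1-2: Δb = 13.7 m, d̄ = (0.07+0.39)/2 = 0.23, v̄ = (0.52+0.91)/2 = 0.715 → q = 13.7×0.23×0.715 = 2.253 m³/s
Panel 2-3: Δb = 7.4 m, d̄ = (0.39+0.18)/2 = 0.285, v̄ = (0.91+0.54)/2 = 0.725 → q = 7.4×0.285×0.725 = 1.529 m³/s
Panel 3-4: Δb = 5.8 m, d̄ = (0.18+0.09)/2 = 0.135, v̄ = (0.54+0.39)/2 = 0.465 → q = 5.8×0.135×0.465 = 0.3641 m³/s
Q = Σ q = 4.146 m³/s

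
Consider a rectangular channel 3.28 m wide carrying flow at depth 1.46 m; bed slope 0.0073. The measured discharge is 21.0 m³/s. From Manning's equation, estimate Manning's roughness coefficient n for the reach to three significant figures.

A = b·y = 3.28 × 1.46 = 4.789 m²
P = b + 2y = 3.28 + 2×1.46 = 6.200 m
R = A/P = 4.789/6.200 = 0.7724 m
n = (1/Q)·A·R^(2/3)·S^(1/2) = (1/21.0) × 4.789 × 0.8418 × 0.08544 = 0.01640

0.0164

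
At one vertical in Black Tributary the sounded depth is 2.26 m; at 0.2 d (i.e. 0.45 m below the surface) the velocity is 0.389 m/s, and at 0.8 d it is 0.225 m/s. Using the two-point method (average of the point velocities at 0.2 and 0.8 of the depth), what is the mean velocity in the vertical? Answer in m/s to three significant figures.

v̄ = (0.389 + 0.225) / 2 = 0.3070 m/s

0.307 m/s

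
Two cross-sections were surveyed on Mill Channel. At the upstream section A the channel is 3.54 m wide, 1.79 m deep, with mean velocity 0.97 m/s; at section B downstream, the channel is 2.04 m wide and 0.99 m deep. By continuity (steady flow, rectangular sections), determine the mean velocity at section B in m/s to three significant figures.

Q = A₁V₁ = (3.54×1.79) × 0.97 = 6.147 m³/s
A₂ = 2.04 × 0.99 = 2.020 m²
V₂ = Q/A₂ = 6.147/2.020 = 3.043 m/s

3.04 m/s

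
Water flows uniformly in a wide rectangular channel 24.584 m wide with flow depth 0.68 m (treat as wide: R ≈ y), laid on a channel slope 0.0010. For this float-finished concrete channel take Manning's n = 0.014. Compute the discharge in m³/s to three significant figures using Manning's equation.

A = b·y = 24.584 × 0.68 = 16.72 m²
Wide channel: R ≈ y = 0.68 m
Q = (1/n)·A·R^(2/3)·S^(1/2) = (1/0.014) × 16.72 × 0.6800^(2/3) × 0.0010^(1/2) = 29.20 m³/s

29.2 m³/s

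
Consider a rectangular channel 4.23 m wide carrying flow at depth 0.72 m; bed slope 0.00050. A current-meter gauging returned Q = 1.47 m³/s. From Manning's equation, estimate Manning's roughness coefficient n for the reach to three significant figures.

A = b·y = 4.23 × 0.72 = 3.046 m²
P = b + 2y = 4.23 + 2×0.72 = 5.670 m
R = A/P = 3.046/5.670 = 0.5371 m
n = (1/Q)·A·R^(2/3)·S^(1/2) = (1/1.47) × 3.046 × 0.6608 × 0.02236 = 0.03061

0.0306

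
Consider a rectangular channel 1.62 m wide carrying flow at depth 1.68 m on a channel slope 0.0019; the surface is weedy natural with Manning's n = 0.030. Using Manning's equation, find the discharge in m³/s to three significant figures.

A = b·y = 1.62 × 1.68 = 2.722 m²
P = b + 2y = 1.62 + 2×1.68 = 4.980 m
R = A/P = 2.722/4.980 = 0.5465 m
Q = (1/n)·A·R^(2/3)·S^(1/2) = (1/0.030) × 2.722 × 0.5465^(2/3) × 0.0019^(1/2) = 2.643 m³/s

2.64 m³/s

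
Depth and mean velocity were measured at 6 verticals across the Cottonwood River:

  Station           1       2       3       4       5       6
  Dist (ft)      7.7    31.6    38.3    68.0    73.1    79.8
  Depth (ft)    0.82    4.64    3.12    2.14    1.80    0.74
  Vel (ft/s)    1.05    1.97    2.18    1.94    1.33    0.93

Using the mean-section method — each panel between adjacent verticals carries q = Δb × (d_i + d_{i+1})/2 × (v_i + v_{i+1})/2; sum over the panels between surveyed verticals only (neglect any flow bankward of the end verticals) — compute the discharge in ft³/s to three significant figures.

339 ft³/s

Panel 1-2: Δb = 23.9 ft, d̄ = (0.82+4.64)/2 = 2.73, v̄ = (1.05+1.97)/2 = 1.51 → q = 23.9×2.73×1.51 = 98.52 ft³/s
Panel 2-3: Δb = 6.7 ft, d̄ = (4.64+3.12)/2 = 3.88, v̄ = (1.97+2.18)/2 = 2.075 → q = 6.7×3.88×2.075 = 53.94 ft³/s
Panel 3-4: Δb = 29.7 ft, d̄ = (3.12+2.14)/2 = 2.63, v̄ = (2.18+1.94)/2 = 2.06 → q = 29.7×2.63×2.06 = 160.9 ft³/s
Panel 4-5: Δb = 5.1 ft, d̄ = (2.14+1.80)/2 = 1.97, v̄ = (1.94+1.33)/2 = 1.635 → q = 5.1×1.97×1.635 = 16.43 ft³/s
Panel 5-6: Δb = 6.7 ft, d̄ = (1.80+0.74)/2 = 1.27, v̄ = (1.33+0.93)/2 = 1.13 → q = 6.7×1.27×1.13 = 9.615 ft³/s
Q = Σ q = 339.4 ft³/s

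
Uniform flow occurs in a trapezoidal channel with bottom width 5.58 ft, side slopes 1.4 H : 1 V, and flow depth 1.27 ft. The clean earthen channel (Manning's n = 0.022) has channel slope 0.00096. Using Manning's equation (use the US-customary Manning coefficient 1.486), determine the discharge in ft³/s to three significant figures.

A = (b + z·y)·y = (5.58 + 1.4×1.27)×1.27 = 9.345 ft²
P = b + 2y√(1+z²) = 5.58 + 2×1.27×√(1+1.4²) = 9.950 ft
R = A/P = 9.345/9.950 = 0.9392 ft
Q = (1.486/n)·A·R^(2/3)·S^(1/2) = (1.486/0.022) × 9.345 × 0.9392^(2/3) × 0.00096^(1/2) = 18.76 ft³/s

18.8 ft³/s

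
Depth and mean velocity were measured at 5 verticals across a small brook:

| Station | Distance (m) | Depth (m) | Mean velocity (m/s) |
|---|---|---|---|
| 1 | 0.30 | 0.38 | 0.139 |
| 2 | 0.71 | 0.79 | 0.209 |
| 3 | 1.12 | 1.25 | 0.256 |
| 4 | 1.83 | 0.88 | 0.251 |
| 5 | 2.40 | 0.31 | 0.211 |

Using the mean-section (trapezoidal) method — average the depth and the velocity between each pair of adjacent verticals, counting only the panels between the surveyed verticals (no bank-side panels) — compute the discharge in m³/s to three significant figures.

Panel 1-2: Δb = 0.41 m, d̄ = (0.38+0.79)/2 = 0.585, v̄ = (0.139+0.209)/2 = 0.174 → q = 0.41×0.585×0.174 = 0.04173 m³/s
Panel 2-3: Δb = 0.41 m, d̄ = (0.79+1.25)/2 = 1.02, v̄ = (0.209+0.256)/2 = 0.2325 → q = 0.41×1.02×0.2325 = 0.09723 m³/s
Panel 3-4: Δb = 0.71 m, d̄ = (1.25+0.88)/2 = 1.065, v̄ = (0.256+0.251)/2 = 0.2535 → q = 0.71×1.065×0.2535 = 0.1917 m³/s
Panel 4-5: Δb = 0.57 m, d̄ = (0.88+0.31)/2 = 0.595, v̄ = (0.251+0.211)/2 = 0.231 → q = 0.57×0.595×0.231 = 0.07834 m³/s
Q = Σ q = 0.4090 m³/s

0.409 m³/s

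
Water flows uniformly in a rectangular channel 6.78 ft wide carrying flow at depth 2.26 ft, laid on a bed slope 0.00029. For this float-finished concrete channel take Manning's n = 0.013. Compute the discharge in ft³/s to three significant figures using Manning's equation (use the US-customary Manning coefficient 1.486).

36.5 ft³/s

A = b·y = 6.78 × 2.26 = 15.32 ft²
P = b + 2y = 6.78 + 2×2.26 = 11.30 ft
R = A/P = 15.32/11.30 = 1.356 ft
Q = (1.486/n)·A·R^(2/3)·S^(1/2) = (1.486/0.013) × 15.32 × 1.356^(2/3) × 0.00029^(1/2) = 36.54 ft³/s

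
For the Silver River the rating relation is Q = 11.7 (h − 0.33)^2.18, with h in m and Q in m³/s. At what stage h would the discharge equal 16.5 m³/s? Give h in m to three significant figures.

h − h₀ = (Q/C)^(1/b) = (16.5/11.7)^(1/2.18) = 1.171 m
h = 0.33 + 1.171 = 1.501 m

1.50 m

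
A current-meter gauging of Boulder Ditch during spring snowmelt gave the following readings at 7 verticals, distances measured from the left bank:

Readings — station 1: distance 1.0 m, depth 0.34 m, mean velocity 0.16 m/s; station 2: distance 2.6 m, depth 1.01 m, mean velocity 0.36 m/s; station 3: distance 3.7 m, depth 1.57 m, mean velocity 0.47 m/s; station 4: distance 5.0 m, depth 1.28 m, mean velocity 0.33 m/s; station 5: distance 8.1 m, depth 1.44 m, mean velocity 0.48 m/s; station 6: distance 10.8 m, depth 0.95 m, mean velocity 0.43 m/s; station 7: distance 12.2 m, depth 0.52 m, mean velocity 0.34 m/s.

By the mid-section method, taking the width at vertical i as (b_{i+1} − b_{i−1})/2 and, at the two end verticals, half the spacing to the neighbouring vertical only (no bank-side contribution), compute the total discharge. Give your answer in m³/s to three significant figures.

5.31 m³/s

w_1 = (2.6 − 1.0)/2 = 0.8 m; q_1 = 0.16 × 0.34 × 0.8 = 0.04352 m³/s
w_2 = (3.7 − 1.0)/2 = 1.35 m; q_2 = 0.36 × 1.01 × 1.35 = 0.4909 m³/s
w_3 = (5.0 − 2.6)/2 = 1.2 m; q_3 = 0.47 × 1.57 × 1.2 = 0.8855 m³/s
w_4 = (8.1 − 3.7)/2 = 2.2 m; q_4 = 0.33 × 1.28 × 2.2 = 0.9293 m³/s
w_5 = (10.8 − 5.0)/2 = 2.9 m; q_5 = 0.48 × 1.44 × 2.9 = 2.004 m³/s
w_6 = (12.2 − 8.1)/2 = 2.05 m; q_6 = 0.43 × 0.95 × 2.05 = 0.8374 m³/s
w_7 = (12.2 − 10.8)/2 = 0.7 m; q_7 = 0.34 × 0.52 × 0.7 = 0.1238 m³/s
Q = Σ qᵢ = 5.315 m³/s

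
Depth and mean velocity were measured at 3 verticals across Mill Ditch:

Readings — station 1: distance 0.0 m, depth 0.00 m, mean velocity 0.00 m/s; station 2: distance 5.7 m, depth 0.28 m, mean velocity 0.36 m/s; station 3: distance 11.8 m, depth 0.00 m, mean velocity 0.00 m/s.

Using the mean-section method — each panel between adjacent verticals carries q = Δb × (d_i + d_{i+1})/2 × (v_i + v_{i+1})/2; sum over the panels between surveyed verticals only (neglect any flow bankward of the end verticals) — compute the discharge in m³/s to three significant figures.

0.297 m³/s

Panel 1-2: Δb = 5.7 m, d̄ = (0.00+0.28)/2 = 0.14, v̄ = (0.00+0.36)/2 = 0.18 → q = 5.7×0.14×0.18 = 0.1436 m³/s
Panel 2-3: Δb = 6.1 m, d̄ = (0.28+0.00)/2 = 0.14, v̄ = (0.36+0.00)/2 = 0.18 → q = 6.1×0.14×0.18 = 0.1537 m³/s
Q = Σ q = 0.2974 m³/s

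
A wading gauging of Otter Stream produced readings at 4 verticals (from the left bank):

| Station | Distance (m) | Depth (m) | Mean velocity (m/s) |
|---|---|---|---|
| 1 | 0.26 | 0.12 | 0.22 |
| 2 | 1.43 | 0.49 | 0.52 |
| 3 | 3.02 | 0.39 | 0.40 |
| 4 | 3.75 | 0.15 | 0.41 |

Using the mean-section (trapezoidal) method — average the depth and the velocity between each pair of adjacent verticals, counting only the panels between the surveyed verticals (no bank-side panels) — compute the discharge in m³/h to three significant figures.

1920 m³/h

Panel 1-2: Δb = 1.17 m, d̄ = (0.12+0.49)/2 = 0.305, v̄ = (0.22+0.52)/2 = 0.37 → q = 1.17×0.305×0.37 = 0.1320 m³/s
Panel 2-3: Δb = 1.59 m, d̄ = (0.49+0.39)/2 = 0.44, v̄ = (0.52+0.40)/2 = 0.46 → q = 1.59×0.44×0.46 = 0.3218 m³/s
Panel 3-4: Δb = 0.73 m, d̄ = (0.39+0.15)/2 = 0.27, v̄ = (0.40+0.41)/2 = 0.405 → q = 0.73×0.27×0.405 = 0.07983 m³/s
Q = Σ q = 0.5337 m³/s
= 0.5337 × 3600 = 1921 m³/h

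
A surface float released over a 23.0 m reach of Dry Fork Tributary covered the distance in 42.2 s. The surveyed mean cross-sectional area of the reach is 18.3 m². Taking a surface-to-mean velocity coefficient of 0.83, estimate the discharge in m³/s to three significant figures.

v_surface = L / t̄ = 23.0 / 42.2 = 0.5450 m/s
v_mean = 0.83 × 0.5450 = 0.4524 m/s
Q = A × v_mean = 18.3 × 0.4524 = 8.278 m³/s

8.28 m³/s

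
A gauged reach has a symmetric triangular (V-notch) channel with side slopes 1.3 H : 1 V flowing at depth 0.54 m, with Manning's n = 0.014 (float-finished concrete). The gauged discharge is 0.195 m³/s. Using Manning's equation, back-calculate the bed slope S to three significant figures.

0.000405

A = z·y² = 1.3×0.54² = 0.3791 m²
P = 2y√(1+z²) = 2×0.54×√(1+1.3²) = 1.771 m
R = A/P = 0.3791/1.771 = 0.2140 m
S = (Q·n / (1·A·R^(2/3)))² = (0.195×0.014 / (1×0.3791×0.3578))² = 0.0004052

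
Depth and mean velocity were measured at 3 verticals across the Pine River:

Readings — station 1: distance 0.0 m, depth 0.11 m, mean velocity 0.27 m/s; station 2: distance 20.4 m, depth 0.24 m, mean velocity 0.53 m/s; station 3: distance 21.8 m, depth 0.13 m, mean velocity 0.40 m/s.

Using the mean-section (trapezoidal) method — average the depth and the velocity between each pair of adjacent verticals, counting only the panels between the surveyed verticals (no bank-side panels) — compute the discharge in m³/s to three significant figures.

1.55 m³/s

Panel 1-2: Δb = 20.4 m, d̄ = (0.11+0.24)/2 = 0.175, v̄ = (0.27+0.53)/2 = 0.4 → q = 20.4×0.175×0.4 = 1.428 m³/s
Panel 2-3: Δb = 1.4 m, d̄ = (0.24+0.13)/2 = 0.185, v̄ = (0.53+0.40)/2 = 0.465 → q = 1.4×0.185×0.465 = 0.1204 m³/s
Q = Σ q = 1.548 m³/s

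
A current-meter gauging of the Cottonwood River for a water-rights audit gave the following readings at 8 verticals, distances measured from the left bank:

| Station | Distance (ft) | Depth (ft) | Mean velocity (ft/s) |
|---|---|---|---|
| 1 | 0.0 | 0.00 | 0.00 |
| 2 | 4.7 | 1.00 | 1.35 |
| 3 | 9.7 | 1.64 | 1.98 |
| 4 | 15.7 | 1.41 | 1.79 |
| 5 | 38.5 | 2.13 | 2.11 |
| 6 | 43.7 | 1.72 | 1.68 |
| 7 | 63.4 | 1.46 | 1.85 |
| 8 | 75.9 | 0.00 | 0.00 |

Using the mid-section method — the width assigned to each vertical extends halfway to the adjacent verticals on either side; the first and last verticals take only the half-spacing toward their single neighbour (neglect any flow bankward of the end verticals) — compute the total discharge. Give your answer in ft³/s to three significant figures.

w_2 = (9.7 − 0.0)/2 = 4.85 ft; q_2 = 1.35 × 1.00 × 4.85 = 6.548 ft³/s
w_3 = (15.7 − 4.7)/2 = 5.5 ft; q_3 = 1.98 × 1.64 × 5.5 = 17.86 ft³/s
w_4 = (38.5 − 9.7)/2 = 14.4 ft; q_4 = 1.79 × 1.41 × 14.4 = 36.34 ft³/s
w_5 = (43.7 − 15.7)/2 = 14 ft; q_5 = 2.11 × 2.13 × 14 = 62.92 ft³/s
w_6 = (63.4 − 38.5)/2 = 12.45 ft; q_6 = 1.68 × 1.72 × 12.45 = 35.98 ft³/s
w_7 = (75.9 − 43.7)/2 = 16.1 ft; q_7 = 1.85 × 1.46 × 16.1 = 43.49 ft³/s
Stations 1, 8 contribute zero (depth or velocity is 0).
Q = Σ qᵢ = 203.1 ft³/s

203 ft³/s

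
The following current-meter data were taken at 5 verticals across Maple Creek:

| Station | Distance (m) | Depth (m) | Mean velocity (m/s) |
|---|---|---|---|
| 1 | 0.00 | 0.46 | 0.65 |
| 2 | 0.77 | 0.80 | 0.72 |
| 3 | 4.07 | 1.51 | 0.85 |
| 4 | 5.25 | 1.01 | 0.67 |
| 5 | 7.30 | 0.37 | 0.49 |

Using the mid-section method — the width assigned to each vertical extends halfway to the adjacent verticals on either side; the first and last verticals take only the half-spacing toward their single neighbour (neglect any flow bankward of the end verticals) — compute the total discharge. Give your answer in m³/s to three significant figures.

w_1 = (0.77 − 0.00)/2 = 0.385 m; q_1 = 0.65 × 0.46 × 0.385 = 0.1151 m³/s
w_2 = (4.07 − 0.00)/2 = 2.035 m; q_2 = 0.72 × 0.80 × 2.035 = 1.172 m³/s
w_3 = (5.25 − 0.77)/2 = 2.24 m; q_3 = 0.85 × 1.51 × 2.24 = 2.875 m³/s
w_4 = (7.30 − 4.07)/2 = 1.615 m; q_4 = 0.67 × 1.01 × 1.615 = 1.093 m³/s
w_5 = (7.30 − 5.25)/2 = 1.025 m; q_5 = 0.49 × 0.37 × 1.025 = 0.1858 m³/s
Q = Σ qᵢ = 5.441 m³/s

5.44 m³/s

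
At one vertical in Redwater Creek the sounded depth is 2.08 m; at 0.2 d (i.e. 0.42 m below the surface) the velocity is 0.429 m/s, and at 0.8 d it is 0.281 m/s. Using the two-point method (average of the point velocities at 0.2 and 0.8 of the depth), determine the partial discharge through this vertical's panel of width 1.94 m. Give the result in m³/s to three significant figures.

v̄ = (0.429 + 0.281) / 2 = 0.3550 m/s
q = v̄ × d × w = 0.3550 × 2.08 × 1.94 = 1.432 m³/s

1.43 m³/s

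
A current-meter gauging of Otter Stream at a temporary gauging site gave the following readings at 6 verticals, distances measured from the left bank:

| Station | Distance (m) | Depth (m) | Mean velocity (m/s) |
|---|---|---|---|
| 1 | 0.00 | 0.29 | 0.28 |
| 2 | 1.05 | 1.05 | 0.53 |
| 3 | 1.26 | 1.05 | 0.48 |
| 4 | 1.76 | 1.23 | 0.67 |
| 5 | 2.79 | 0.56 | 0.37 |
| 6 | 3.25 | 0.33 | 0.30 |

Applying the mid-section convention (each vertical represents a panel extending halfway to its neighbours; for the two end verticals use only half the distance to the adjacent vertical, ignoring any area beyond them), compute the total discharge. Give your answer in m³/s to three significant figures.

w_1 = (1.05 − 0.00)/2 = 0.525 m; q_1 = 0.28 × 0.29 × 0.525 = 0.04263 m³/s
w_2 = (1.26 − 0.00)/2 = 0.63 m; q_2 = 0.53 × 1.05 × 0.63 = 0.3506 m³/s
w_3 = (1.76 − 1.05)/2 = 0.355 m; q_3 = 0.48 × 1.05 × 0.355 = 0.1789 m³/s
w_4 = (2.79 − 1.26)/2 = 0.765 m; q_4 = 0.67 × 1.23 × 0.765 = 0.6304 m³/s
w_5 = (3.25 − 1.76)/2 = 0.745 m; q_5 = 0.37 × 0.56 × 0.745 = 0.1544 m³/s
w_6 = (3.25 − 2.79)/2 = 0.23 m; q_6 = 0.30 × 0.33 × 0.23 = 0.02277 m³/s
Q = Σ qᵢ = 1.380 m³/s

1.38 m³/s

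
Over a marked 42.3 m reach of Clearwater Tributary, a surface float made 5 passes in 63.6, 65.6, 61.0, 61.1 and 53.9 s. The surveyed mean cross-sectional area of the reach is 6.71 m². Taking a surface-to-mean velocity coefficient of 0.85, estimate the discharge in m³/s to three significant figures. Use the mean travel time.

t̄ = (63.6 + 65.6 + 61.0 + 61.1 + 53.9) / 5 = 61.04 s
v_surface = L / t̄ = 42.3 / 61.04 = 0.6930 m/s
v_mean = 0.85 × 0.6930 = 0.5890 m/s
Q = A × v_mean = 6.71 × 0.5890 = 3.952 m³/s

3.95 m³/s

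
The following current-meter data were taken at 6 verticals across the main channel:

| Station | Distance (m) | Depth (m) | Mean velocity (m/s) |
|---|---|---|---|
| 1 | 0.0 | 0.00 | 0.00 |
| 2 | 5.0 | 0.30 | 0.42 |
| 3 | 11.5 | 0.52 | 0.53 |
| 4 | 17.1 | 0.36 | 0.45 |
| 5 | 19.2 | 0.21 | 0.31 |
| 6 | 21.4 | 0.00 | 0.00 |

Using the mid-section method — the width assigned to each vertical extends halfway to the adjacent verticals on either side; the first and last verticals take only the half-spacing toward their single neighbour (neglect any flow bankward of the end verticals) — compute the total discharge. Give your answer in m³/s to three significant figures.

3.16 m³/s

w_2 = (11.5 − 0.0)/2 = 5.75 m; q_2 = 0.42 × 0.30 × 5.75 = 0.7245 m³/s
w_3 = (17.1 − 5.0)/2 = 6.05 m; q_3 = 0.53 × 0.52 × 6.05 = 1.667 m³/s
w_4 = (19.2 − 11.5)/2 = 3.85 m; q_4 = 0.45 × 0.36 × 3.85 = 0.6237 m³/s
w_5 = (21.4 − 17.1)/2 = 2.15 m; q_5 = 0.31 × 0.21 × 2.15 = 0.1400 m³/s
Stations 1, 6 contribute zero (depth or velocity is 0).
Q = Σ qᵢ = 3.156 m³/s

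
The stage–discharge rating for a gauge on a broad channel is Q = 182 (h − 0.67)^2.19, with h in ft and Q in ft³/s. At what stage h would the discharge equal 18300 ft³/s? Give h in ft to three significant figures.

8.88 ft

h − h₀ = (Q/C)^(1/b) = (18300/182)^(1/2.19) = 8.210 ft
h = 0.67 + 8.210 = 8.880 ft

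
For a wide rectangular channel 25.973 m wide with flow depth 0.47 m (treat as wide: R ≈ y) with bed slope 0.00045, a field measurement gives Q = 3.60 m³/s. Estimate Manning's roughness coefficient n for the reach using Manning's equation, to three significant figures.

A = b·y = 25.973 × 0.47 = 12.21 m²
Wide channel: R ≈ y = 0.47 m
n = (1/Q)·A·R^(2/3)·S^(1/2) = (1/3.60) × 12.21 × 0.6045 × 0.02121 = 0.04348

0.0435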